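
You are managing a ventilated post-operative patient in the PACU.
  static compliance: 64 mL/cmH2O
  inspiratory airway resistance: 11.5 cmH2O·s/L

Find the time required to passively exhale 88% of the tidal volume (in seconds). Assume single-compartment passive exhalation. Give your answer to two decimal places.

τ = R × C = 11.5 × 64 mL/cmH2O = 11.5 × 0.064 L/cmH2O = 0.736 s.
Exhaled fraction f = 1 − e^(−t/τ) → t = −τ·ln(1 − f) = −0.736·ln(0.12) = 1.561 s.

1.56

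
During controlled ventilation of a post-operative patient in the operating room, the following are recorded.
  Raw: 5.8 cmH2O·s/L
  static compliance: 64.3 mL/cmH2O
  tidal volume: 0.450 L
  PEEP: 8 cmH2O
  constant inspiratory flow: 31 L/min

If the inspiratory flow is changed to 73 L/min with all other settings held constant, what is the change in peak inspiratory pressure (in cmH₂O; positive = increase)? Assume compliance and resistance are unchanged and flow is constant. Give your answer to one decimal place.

Flow: 31 L/min ÷ 60 = 0.5167 L/s.
New flow: 73 L/min ÷ 60 = 1.2167 L/s.
PIP = Vt/C + R·V̇ + PEEP (constant-flow equation of motion).
Only the resistive term changes: ΔPIP = R × ΔV̇ = 5.8 × (1.2167 − 0.5167) = 5.8 × 0.7 = 4.06 cmH2O.

4.1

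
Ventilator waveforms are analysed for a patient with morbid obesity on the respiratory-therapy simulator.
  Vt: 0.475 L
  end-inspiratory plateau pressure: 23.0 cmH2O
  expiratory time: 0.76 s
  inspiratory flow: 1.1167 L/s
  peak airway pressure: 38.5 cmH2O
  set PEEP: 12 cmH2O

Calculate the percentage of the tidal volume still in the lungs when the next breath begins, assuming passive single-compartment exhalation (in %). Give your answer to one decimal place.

28.1

R = (PIP − Pplat)/V̇ = (38.5 − 23.0) / 1.1167 = 15.5/1.1167 = 13.88 cmH2O·s/L.
C = Vt/(Pplat − PEEP) = 475.0 / (23.0 − 12) = 475.0/11.0 = 43.182 mL/cmH2O.
τ = R × C = 13.88 × 0.04318 L/cmH2O = 0.5993 s.
Fraction remaining at end-expiration = e^(−Te/τ) = e^(−0.76/0.5993) = 0.2814 → 28.14%.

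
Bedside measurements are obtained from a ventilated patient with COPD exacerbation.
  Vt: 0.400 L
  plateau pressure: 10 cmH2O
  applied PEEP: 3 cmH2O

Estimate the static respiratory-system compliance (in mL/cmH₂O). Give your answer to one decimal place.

Cstat = Vt / (Pplat − PEEP) = 400 / (10 − 3) = 400 / 7.0 = 57.143 mL/cmH2O.

57.1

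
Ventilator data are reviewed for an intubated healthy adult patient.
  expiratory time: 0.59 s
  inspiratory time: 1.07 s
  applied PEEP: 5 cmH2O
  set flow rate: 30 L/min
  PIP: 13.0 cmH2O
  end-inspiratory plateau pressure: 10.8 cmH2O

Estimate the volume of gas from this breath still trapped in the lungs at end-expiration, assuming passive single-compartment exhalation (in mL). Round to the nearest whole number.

Flow: 30 L/min ÷ 60 = 0.5 L/s.
Vt = flow × Ti = 0.5 L/s × 1.07 s × 1000 mL/L = 535.0 mL.
R = (PIP − Pplat)/V̇ = (13.0 − 10.8) / 0.5 = 2.2/0.5 = 4.4 cmH2O·s/L.
C = Vt/(Pplat − PEEP) = 535.0 / (10.8 − 5) = 535.0/5.8 = 92.241 mL/cmH2O.
τ = R × C = 4.4 × 0.09224 L/cmH2O = 0.4059 s.
Fraction remaining = e^(−Te/τ) = e^(−0.59/0.4059) = 0.2337.
Trapped volume = 535.0 × 0.2337 = 125.03 mL.

125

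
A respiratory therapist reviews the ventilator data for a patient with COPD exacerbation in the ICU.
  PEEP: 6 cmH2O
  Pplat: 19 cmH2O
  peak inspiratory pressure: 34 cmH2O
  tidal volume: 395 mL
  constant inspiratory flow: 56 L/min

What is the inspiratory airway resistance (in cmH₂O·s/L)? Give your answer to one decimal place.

16.1

Flow: 56 L/min ÷ 60 = 0.9333 L/s.
Raw = (PIP − Pplat) / flow = (34 − 19) / 0.9333 = 15.0 / 0.9333 = 16.072 cmH2O·s/L.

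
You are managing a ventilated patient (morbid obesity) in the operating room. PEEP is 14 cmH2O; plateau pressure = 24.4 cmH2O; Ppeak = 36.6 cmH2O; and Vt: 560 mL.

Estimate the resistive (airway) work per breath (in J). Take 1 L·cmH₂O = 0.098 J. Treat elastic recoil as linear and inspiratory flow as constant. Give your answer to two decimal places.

With constant inspiratory flow the resistive pressure is constant at PIP − Pplat = 36.6 − 24.4 = 12.2 cmH2O, so resistive work = 12.2 × 0.560 = 6.832 L·cmH2O.
× 0.098 J/(L·cmH2O) → 0.6695 J.

0.67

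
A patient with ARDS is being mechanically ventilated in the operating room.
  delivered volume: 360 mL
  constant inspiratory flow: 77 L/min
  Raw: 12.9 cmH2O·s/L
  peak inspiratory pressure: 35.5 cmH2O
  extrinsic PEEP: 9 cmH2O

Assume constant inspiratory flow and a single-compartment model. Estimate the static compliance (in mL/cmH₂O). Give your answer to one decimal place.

Flow: 77 L/min ÷ 60 = 1.2833 L/s.
Equation of motion (constant flow): PIP = Vt/C + R·V̇ + PEEP.
Vt/C = PIP − R·V̇ − PEEP = 35.5 − 12.9×1.2833 − 9 = 35.5 − 16.555 − 9 = 9.945 cmH2O.
C = Vt / 9.945 = 360 / 9.945 = 36.199 mL/cmH2O.

36.2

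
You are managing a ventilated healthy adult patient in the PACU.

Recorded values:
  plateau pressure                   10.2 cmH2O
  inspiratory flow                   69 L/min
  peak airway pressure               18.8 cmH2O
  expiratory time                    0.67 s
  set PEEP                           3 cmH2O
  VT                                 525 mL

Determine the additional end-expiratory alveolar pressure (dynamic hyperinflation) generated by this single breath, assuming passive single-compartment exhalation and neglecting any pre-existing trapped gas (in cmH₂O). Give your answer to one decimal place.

2.1

Flow: 69 L/min ÷ 60 = 1.15 L/s.
R = (PIP − Pplat)/V̇ = (18.8 − 10.2) / 1.15 = 8.6/1.15 = 7.478 cmH2O·s/L.
C = Vt/(Pplat − PEEP) = 525.0 / (10.2 − 3) = 525.0/7.2 = 72.917 mL/cmH2O.
τ = R × C = 7.478 × 0.07292 L/cmH2O = 0.5453 s.
Fraction remaining = e^(−Te/τ) = e^(−0.67/0.5453) = 0.2927; trapped volume = 525.0 × 0.2927 = 153.67 mL.
Additional alveolar pressure from trapping ≈ V_trapped / C = 153.67 / 72.917 = 2.107 cmH2O.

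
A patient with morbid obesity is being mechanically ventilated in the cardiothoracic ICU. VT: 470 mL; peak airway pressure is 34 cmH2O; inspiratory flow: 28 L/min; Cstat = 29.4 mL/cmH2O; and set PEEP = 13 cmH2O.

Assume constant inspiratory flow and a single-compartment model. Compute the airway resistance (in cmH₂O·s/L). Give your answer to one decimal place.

10.7

Flow: 28 L/min ÷ 60 = 0.4667 L/s.
Equation of motion (constant flow): PIP = Vt/C + R·V̇ + PEEP.
R·V̇ = PIP − Vt/C − PEEP = 34 − 470/29.4 − 13 = 34 − 15.986 − 13 = 5.014 cmH2O.
R = 5.014 / 0.4667 = 10.744 cmH2O·s/L.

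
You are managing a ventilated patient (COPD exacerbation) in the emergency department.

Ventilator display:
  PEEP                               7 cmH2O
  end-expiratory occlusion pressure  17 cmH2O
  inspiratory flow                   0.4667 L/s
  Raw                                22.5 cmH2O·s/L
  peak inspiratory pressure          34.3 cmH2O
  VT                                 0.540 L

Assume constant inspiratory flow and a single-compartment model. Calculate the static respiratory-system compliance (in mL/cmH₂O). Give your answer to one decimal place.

79.4

Total PEEP = 17 cmH2O (set 7 + intrinsic 10); this is the baseline alveolar pressure.
Equation of motion (constant flow): PIP = Vt/C + R·V̇ + PEEP.
Vt/C = PIP − R·V̇ − PEEP = 34.3 − 22.5×0.4667 − 17 = 34.3 − 10.501 − 17 = 6.799 cmH2O.
C = Vt / 6.799 = 540 / 6.799 = 79.423 mL/cmH2O.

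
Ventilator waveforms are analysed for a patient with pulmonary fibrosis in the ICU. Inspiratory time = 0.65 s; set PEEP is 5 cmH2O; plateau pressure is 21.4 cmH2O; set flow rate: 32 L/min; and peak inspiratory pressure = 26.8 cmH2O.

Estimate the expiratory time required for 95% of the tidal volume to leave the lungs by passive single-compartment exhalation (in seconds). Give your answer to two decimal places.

Flow: 32 L/min ÷ 60 = 0.5333 L/s.
Vt = flow × Ti = 0.5333 L/s × 0.65 s × 1000 mL/L = 346.65 mL.
R = (PIP − Pplat)/V̇ = (26.8 − 21.4) / 0.5333 = 5.4/0.5333 = 10.126 cmH2O·s/L.
C = Vt/(Pplat − PEEP) = 346.65 / (21.4 − 5) = 346.65/16.4 = 21.137 mL/cmH2O.
τ = R × C = 10.126 × 0.02114 L/cmH2O = 0.2141 s.
t = −τ·ln(1 − 0.95) = −0.2141·ln(0.05) = 0.6414 s.

0.64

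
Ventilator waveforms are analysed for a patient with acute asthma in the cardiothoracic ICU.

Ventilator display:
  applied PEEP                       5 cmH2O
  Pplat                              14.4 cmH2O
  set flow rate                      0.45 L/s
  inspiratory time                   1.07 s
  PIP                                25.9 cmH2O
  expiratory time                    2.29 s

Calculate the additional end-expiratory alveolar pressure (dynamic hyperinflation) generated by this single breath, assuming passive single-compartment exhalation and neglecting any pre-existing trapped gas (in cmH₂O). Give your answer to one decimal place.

Vt = flow × Ti = 0.45 L/s × 1.07 s × 1000 mL/L = 481.5 mL.
R = (PIP − Pplat)/V̇ = (25.9 − 14.4) / 0.45 = 11.5/0.45 = 25.556 cmH2O·s/L.
C = Vt/(Pplat − PEEP) = 481.5 / (14.4 − 5) = 481.5/9.4 = 51.223 mL/cmH2O.
τ = R × C = 25.556 × 0.05122 L/cmH2O = 1.309 s.
Fraction remaining = e^(−Te/τ) = e^(−2.29/1.309) = 0.1739; trapped volume = 481.5 × 0.1739 = 83.733 mL.
Additional alveolar pressure from trapping ≈ V_trapped / C = 83.733 / 51.223 = 1.635 cmH2O.

1.6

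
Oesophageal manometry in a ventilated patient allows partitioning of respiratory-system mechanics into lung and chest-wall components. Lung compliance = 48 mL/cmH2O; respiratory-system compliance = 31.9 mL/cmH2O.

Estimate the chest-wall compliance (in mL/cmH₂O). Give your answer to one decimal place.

1/Ccw = 1/Crs − 1/CL.
1/Ccw = 1/31.9 − 1/48 = 0.01051.
Ccw = 95.147 mL/cmH2O.

95.1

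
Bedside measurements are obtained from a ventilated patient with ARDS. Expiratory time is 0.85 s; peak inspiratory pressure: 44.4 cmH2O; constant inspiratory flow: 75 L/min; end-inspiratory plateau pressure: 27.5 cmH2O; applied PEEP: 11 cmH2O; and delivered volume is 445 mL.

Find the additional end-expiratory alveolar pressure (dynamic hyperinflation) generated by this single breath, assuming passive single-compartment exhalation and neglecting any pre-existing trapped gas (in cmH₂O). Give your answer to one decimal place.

Flow: 75 L/min ÷ 60 = 1.25 L/s.
R = (PIP − Pplat)/V̇ = (44.4 − 27.5) / 1.25 = 16.9/1.25 = 13.52 cmH2O·s/L.
C = Vt/(Pplat − PEEP) = 445.0 / (27.5 − 11) = 445.0/16.5 = 26.97 mL/cmH2O.
τ = R × C = 13.52 × 0.02697 L/cmH2O = 0.3646 s.
Fraction remaining = e^(−Te/τ) = e^(−0.85/0.3646) = 0.09717; trapped volume = 445.0 × 0.09717 = 43.241 mL.
Additional alveolar pressure from trapping ≈ V_trapped / C = 43.241 / 26.97 = 1.603 cmH2O.

1.6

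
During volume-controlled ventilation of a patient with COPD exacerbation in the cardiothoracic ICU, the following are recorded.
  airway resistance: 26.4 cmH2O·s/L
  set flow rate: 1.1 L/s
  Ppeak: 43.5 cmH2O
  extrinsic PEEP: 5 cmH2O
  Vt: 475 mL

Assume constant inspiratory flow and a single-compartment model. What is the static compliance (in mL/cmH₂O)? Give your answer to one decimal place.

Equation of motion (constant flow): PIP = Vt/C + R·V̇ + PEEP.
Vt/C = PIP − R·V̇ − PEEP = 43.5 − 26.4×1.1 − 5 = 43.5 − 29.04 − 5 = 9.46 cmH2O.
C = Vt / 9.46 = 475 / 9.46 = 50.211 mL/cmH2O.

50.2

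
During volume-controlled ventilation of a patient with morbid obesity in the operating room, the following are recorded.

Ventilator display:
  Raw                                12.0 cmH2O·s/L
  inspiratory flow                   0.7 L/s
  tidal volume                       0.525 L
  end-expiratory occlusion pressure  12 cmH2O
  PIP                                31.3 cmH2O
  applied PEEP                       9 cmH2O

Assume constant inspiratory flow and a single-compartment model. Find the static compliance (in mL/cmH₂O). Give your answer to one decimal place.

Total PEEP = 12 cmH2O (set 9 + intrinsic 3); this is the baseline alveolar pressure.
Equation of motion (constant flow): PIP = Vt/C + R·V̇ + PEEP.
Vt/C = PIP − R·V̇ − PEEP = 31.3 − 12.0×0.7 − 12 = 31.3 − 8.4 − 12 = 10.9 cmH2O.
C = Vt / 10.9 = 525 / 10.9 = 48.165 mL/cmH2O.

48.2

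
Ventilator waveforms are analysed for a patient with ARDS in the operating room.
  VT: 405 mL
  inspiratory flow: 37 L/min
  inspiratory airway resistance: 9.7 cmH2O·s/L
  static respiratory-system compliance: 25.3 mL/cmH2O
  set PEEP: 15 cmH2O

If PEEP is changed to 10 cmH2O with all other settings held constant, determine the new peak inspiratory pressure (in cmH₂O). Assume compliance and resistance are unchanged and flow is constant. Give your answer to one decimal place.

32.0

Flow: 37 L/min ÷ 60 = 0.6167 L/s.
PIP = Vt/C + R·V̇ + PEEP (constant-flow equation of motion).
Only the baseline term changes: ΔPIP = ΔPEEP = 10 − 15 = -5.0 cmH2O.
Original PIP = 405/25.3 + 9.7×0.6167 + 15 = 36.99 cmH2O; new PIP = 36.99 + (-5.0) = 31.99 cmH2O.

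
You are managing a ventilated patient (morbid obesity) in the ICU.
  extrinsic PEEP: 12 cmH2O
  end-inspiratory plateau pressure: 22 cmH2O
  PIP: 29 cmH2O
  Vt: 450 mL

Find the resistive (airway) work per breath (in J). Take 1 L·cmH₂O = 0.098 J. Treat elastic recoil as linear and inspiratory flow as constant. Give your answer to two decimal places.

With constant inspiratory flow the resistive pressure is constant at PIP − Pplat = 29 − 22 = 7.0 cmH2O, so resistive work = 7.0 × 0.450 = 3.15 L·cmH2O.
× 0.098 J/(L·cmH2O) → 0.3087 J.

0.31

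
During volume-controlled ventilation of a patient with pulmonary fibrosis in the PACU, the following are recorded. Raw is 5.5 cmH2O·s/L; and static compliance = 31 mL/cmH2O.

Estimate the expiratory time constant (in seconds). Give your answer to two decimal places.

τ = R × C = 5.5 × 31 mL/cmH2O = 5.5 × 0.031 L/cmH2O = 0.1705 s.

0.17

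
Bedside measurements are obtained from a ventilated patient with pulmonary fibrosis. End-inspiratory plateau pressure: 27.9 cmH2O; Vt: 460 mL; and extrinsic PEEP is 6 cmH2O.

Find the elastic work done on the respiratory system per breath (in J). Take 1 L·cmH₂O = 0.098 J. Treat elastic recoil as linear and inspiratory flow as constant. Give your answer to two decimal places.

0.49

Elastic work ≈ ½ × (Pplat − PEEP) × Vt = 0.5 × (27.9 − 6) × 0.460 L = 0.5 × 21.9 × 0.460 = 5.037 L·cmH2O.
× 0.098 J/(L·cmH2O) → 0.4936 J.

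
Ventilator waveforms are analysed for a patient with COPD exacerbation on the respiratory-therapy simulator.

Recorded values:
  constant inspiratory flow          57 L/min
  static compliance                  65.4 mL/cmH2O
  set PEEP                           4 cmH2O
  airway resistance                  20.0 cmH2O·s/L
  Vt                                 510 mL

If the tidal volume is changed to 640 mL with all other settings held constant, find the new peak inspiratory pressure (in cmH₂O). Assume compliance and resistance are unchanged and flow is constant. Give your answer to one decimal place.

Flow: 57 L/min ÷ 60 = 0.95 L/s.
PIP = Vt/C + R·V̇ + PEEP (constant-flow equation of motion).
Only the elastic term changes: ΔPIP = ΔVt / C = (640 − 510) / 65.4 = 1.988 cmH2O.
Original PIP = 510/65.4 + 20.0×0.95 + 4 = 30.798 cmH2O; new PIP = 30.798 + (1.988) = 32.786 cmH2O.

32.8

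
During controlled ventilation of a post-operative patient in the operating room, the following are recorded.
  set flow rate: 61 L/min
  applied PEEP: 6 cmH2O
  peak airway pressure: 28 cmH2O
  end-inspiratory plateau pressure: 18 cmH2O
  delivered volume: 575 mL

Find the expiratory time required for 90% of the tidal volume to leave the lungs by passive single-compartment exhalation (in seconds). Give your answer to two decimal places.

Flow: 61 L/min ÷ 60 = 1.0167 L/s.
R = (PIP − Pplat)/V̇ = (28 − 18) / 1.0167 = 10.0/1.0167 = 9.836 cmH2O·s/L.
C = Vt/(Pplat − PEEP) = 575.0 / (18 − 6) = 575.0/12.0 = 47.917 mL/cmH2O.
τ = R × C = 9.836 × 0.04792 L/cmH2O = 0.4713 s.
t = −τ·ln(1 − 0.90) = −0.4713·ln(0.1) = 1.085 s.

1.09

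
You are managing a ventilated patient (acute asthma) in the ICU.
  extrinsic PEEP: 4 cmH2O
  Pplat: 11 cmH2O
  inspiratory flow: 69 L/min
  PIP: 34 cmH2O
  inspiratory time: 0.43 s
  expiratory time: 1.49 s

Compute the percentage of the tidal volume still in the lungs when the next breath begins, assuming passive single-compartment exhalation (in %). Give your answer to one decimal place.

Flow: 69 L/min ÷ 60 = 1.15 L/s.
Vt = flow × Ti = 1.15 L/s × 0.43 s × 1000 mL/L = 494.5 mL.
R = (PIP − Pplat)/V̇ = (34 − 11) / 1.15 = 23.0/1.15 = 20.0 cmH2O·s/L.
C = Vt/(Pplat − PEEP) = 494.5 / (11 − 4) = 494.5/7.0 = 70.643 mL/cmH2O.
τ = R × C = 20.0 × 0.07064 L/cmH2O = 1.413 s.
Fraction remaining at end-expiration = e^(−Te/τ) = e^(−1.49/1.413) = 0.3484 → 34.84%.

34.8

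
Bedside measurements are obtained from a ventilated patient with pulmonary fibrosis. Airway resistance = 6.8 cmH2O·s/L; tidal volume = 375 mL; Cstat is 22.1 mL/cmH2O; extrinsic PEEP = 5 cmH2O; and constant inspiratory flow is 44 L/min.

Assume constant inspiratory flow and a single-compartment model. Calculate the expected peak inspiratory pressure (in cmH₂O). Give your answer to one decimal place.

Flow: 44 L/min ÷ 60 = 0.7333 L/s.
Equation of motion (constant flow): PIP = Vt/C + R·V̇ + PEEP.
PIP = 375/22.1 + 6.8×0.7333 + 5 = 16.968 + 4.986 + 5 = 26.954 cmH2O.

27.0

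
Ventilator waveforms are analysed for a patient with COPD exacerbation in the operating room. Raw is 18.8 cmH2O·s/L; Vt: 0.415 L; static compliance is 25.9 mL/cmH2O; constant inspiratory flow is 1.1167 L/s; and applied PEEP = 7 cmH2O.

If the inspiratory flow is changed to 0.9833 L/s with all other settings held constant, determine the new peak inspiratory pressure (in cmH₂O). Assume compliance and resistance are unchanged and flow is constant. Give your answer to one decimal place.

41.5

PIP = Vt/C + R·V̇ + PEEP (constant-flow equation of motion).
Only the resistive term changes: ΔPIP = R × ΔV̇ = 18.8 × (0.9833 − 1.1167) = 18.8 × -0.1334 = -2.508 cmH2O.
Original PIP = 415/25.9 + 18.8×1.1167 + 7 = 44.017 cmH2O; new PIP = 44.017 + (-2.508) = 41.509 cmH2O.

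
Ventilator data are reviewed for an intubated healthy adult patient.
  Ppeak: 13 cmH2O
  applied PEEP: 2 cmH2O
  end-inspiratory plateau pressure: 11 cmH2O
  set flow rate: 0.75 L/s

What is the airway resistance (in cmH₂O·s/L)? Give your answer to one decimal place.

Raw = (PIP − Pplat) / flow = (13 − 11) / 0.75 = 2.0 / 0.75 = 2.667 cmH2O·s/L.

2.7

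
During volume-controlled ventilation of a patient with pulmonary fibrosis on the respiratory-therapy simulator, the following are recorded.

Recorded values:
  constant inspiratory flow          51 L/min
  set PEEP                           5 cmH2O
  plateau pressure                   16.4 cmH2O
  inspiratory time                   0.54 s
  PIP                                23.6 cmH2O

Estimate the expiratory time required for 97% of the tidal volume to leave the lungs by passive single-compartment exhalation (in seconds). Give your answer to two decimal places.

1.20

Flow: 51 L/min ÷ 60 = 0.85 L/s.
Vt = flow × Ti = 0.85 L/s × 0.54 s × 1000 mL/L = 459.0 mL.
R = (PIP − Pplat)/V̇ = (23.6 − 16.4) / 0.85 = 7.2/0.85 = 8.471 cmH2O·s/L.
C = Vt/(Pplat − PEEP) = 459.0 / (16.4 − 5) = 459.0/11.4 = 40.263 mL/cmH2O.
τ = R × C = 8.471 × 0.04026 L/cmH2O = 0.341 s.
t = −τ·ln(1 − 0.97) = −0.341·ln(0.03) = 1.196 s.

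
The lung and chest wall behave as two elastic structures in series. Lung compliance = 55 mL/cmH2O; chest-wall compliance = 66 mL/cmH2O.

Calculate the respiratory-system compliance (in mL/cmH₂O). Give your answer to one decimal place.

Lung and chest wall are elastances in series: 1/Crs = 1/CL + 1/Ccw.
1/Crs = 1/55 + 1/66 = 0.03333.
Crs = 30.003 mL/cmH2O.

30.0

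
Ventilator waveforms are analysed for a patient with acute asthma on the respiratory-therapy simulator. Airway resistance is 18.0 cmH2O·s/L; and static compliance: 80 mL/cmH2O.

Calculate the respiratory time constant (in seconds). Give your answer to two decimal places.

1.44

τ = R × C = 18.0 × 80 mL/cmH2O = 18.0 × 0.080 L/cmH2O = 1.44 s.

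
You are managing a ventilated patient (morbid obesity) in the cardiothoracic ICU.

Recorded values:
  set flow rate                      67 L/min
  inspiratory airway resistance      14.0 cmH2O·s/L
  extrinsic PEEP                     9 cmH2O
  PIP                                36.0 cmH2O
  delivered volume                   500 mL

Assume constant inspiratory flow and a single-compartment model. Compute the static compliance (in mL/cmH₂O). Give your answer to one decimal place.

Flow: 67 L/min ÷ 60 = 1.1167 L/s.
Equation of motion (constant flow): PIP = Vt/C + R·V̇ + PEEP.
Vt/C = PIP − R·V̇ − PEEP = 36.0 − 14.0×1.1167 − 9 = 36.0 − 15.634 − 9 = 11.366 cmH2O.
C = Vt / 11.366 = 500 / 11.366 = 43.991 mL/cmH2O.

44.0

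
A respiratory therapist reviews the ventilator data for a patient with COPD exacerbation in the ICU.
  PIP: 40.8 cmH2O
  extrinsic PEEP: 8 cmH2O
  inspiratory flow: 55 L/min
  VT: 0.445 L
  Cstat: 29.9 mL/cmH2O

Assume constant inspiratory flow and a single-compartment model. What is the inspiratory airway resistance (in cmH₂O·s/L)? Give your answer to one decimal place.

19.5

Flow: 55 L/min ÷ 60 = 0.9167 L/s.
Equation of motion (constant flow): PIP = Vt/C + R·V̇ + PEEP.
R·V̇ = PIP − Vt/C − PEEP = 40.8 − 445/29.9 − 8 = 40.8 − 14.883 − 8 = 17.917 cmH2O.
R = 17.917 / 0.9167 = 19.545 cmH2O·s/L.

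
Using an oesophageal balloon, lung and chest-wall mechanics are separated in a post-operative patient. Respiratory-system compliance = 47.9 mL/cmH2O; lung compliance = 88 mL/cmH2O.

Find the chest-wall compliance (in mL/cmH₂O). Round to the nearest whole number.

105

1/Ccw = 1/Crs − 1/CL.
1/Ccw = 1/47.9 − 1/88 = 0.009513.
Ccw = 105.12 mL/cmH2O.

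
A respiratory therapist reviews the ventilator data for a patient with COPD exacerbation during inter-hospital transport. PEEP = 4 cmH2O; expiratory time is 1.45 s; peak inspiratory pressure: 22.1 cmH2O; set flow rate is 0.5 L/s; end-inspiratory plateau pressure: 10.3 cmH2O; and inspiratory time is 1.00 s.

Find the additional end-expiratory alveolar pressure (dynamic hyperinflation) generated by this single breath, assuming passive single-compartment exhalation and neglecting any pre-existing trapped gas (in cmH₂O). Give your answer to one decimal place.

2.9

Vt = flow × Ti = 0.5 L/s × 1.00 s × 1000 mL/L = 500.0 mL.
R = (PIP − Pplat)/V̇ = (22.1 − 10.3) / 0.5 = 11.8/0.5 = 23.6 cmH2O·s/L.
C = Vt/(Pplat − PEEP) = 500.0 / (10.3 − 4) = 500.0/6.3 = 79.365 mL/cmH2O.
τ = R × C = 23.6 × 0.07937 L/cmH2O = 1.873 s.
Fraction remaining = e^(−Te/τ) = e^(−1.45/1.873) = 0.4611; trapped volume = 500.0 × 0.4611 = 230.55 mL.
Additional alveolar pressure from trapping ≈ V_trapped / C = 230.55 / 79.365 = 2.905 cmH2O.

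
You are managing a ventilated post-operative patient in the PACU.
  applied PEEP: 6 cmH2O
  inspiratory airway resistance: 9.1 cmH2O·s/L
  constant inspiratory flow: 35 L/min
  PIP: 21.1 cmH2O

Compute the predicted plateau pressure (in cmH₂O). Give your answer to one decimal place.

Flow: 35 L/min ÷ 60 = 0.5833 L/s.
Pplat = PIP − Raw × flow = 21.1 − 9.1 × 0.5833 = 21.1 − 5.308 = 15.792 cmH2O.

15.8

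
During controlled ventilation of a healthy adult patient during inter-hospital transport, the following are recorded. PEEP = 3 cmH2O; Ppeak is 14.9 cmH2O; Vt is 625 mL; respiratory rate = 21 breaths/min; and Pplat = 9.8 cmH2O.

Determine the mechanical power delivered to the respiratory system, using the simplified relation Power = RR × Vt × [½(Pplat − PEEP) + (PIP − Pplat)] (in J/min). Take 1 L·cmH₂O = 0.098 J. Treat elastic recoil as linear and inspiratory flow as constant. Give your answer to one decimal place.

Per-breath work = Vt × [½(Pplat−PEEP) + (PIP−Pplat)] = 0.625 × [0.5×6.8 + 5.1] = 0.625 × 8.5 = 5.313 L·cmH2O.
Power = 21 × 5.313 = 111.57 L·cmH2O/min.
× 0.098 J/(L·cmH2O) → 10.934 J/min.

10.9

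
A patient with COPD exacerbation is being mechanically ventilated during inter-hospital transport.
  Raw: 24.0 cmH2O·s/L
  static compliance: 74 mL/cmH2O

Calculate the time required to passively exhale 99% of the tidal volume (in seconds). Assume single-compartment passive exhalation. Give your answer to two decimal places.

τ = R × C = 24.0 × 74 mL/cmH2O = 24.0 × 0.074 L/cmH2O = 1.776 s.
Exhaled fraction f = 1 − e^(−t/τ) → t = −τ·ln(1 − f) = −1.776·ln(0.01) = 8.179 s.

8.18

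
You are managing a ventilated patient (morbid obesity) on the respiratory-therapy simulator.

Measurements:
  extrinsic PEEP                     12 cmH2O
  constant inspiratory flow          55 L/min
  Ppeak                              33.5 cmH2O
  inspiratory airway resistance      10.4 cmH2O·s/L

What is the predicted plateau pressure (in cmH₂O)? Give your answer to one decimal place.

24.0

Flow: 55 L/min ÷ 60 = 0.9167 L/s.
Pplat = PIP − Raw × flow = 33.5 − 10.4 × 0.9167 = 33.5 − 9.534 = 23.966 cmH2O.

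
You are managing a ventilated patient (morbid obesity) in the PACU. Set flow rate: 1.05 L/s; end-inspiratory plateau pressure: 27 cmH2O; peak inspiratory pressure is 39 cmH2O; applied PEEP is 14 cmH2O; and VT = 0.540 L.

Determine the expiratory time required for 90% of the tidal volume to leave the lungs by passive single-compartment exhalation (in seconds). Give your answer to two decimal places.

1.09

R = (PIP − Pplat)/V̇ = (39 − 27) / 1.05 = 12.0/1.05 = 11.429 cmH2O·s/L.
C = Vt/(Pplat − PEEP) = 540.0 / (27 − 14) = 540.0/13.0 = 41.538 mL/cmH2O.
τ = R × C = 11.429 × 0.04154 L/cmH2O = 0.4748 s.
t = −τ·ln(1 − 0.90) = −0.4748·ln(0.1) = 1.093 s.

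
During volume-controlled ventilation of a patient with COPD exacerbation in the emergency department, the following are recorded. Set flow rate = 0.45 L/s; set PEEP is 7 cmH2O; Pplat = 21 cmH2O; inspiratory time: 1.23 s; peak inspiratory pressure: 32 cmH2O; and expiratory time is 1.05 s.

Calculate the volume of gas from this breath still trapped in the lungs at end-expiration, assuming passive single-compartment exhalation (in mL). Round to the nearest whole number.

187

Vt = flow × Ti = 0.45 L/s × 1.23 s × 1000 mL/L = 553.5 mL.
R = (PIP − Pplat)/V̇ = (32 − 21) / 0.45 = 11.0/0.45 = 24.444 cmH2O·s/L.
C = Vt/(Pplat − PEEP) = 553.5 / (21 − 7) = 553.5/14.0 = 39.536 mL/cmH2O.
τ = R × C = 24.444 × 0.03954 L/cmH2O = 0.9665 s.
Fraction remaining = e^(−Te/τ) = e^(−1.05/0.9665) = 0.3374.
Trapped volume = 553.5 × 0.3374 = 186.75 mL.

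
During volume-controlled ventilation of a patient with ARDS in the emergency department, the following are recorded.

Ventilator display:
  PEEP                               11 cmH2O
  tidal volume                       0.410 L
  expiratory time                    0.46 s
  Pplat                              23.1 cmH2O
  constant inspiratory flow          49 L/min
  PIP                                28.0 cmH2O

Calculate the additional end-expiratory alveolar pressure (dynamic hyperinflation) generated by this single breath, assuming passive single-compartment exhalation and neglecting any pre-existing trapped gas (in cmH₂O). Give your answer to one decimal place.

Flow: 49 L/min ÷ 60 = 0.8167 L/s.
R = (PIP − Pplat)/V̇ = (28.0 − 23.1) / 0.8167 = 4.9/0.8167 = 6.0 cmH2O·s/L.
C = Vt/(Pplat − PEEP) = 410.0 / (23.1 − 11) = 410.0/12.1 = 33.884 mL/cmH2O.
τ = R × C = 6.0 × 0.03388 L/cmH2O = 0.2033 s.
Fraction remaining = e^(−Te/τ) = e^(−0.46/0.2033) = 0.1041; trapped volume = 410.0 × 0.1041 = 42.681 mL.
Additional alveolar pressure from trapping ≈ V_trapped / C = 42.681 / 33.884 = 1.26 cmH2O.

1.3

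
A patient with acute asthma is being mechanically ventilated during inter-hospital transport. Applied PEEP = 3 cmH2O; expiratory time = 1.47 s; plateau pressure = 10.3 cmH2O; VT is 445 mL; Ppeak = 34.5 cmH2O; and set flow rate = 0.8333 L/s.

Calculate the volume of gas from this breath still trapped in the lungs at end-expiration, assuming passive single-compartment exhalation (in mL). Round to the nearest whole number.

194

R = (PIP − Pplat)/V̇ = (34.5 − 10.3) / 0.8333 = 24.2/0.8333 = 29.041 cmH2O·s/L.
C = Vt/(Pplat − PEEP) = 445.0 / (10.3 − 3) = 445.0/7.3 = 60.959 mL/cmH2O.
τ = R × C = 29.041 × 0.06096 L/cmH2O = 1.77 s.
Fraction remaining = e^(−Te/τ) = e^(−1.47/1.77) = 0.4358.
Trapped volume = 445.0 × 0.4358 = 193.93 mL.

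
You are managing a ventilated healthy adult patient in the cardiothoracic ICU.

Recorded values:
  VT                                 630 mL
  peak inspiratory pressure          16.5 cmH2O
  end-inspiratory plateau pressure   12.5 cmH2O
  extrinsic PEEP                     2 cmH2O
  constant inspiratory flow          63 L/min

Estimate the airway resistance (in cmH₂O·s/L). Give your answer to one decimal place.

Flow: 63 L/min ÷ 60 = 1.05 L/s.
Raw = (PIP − Pplat) / flow = (16.5 − 12.5) / 1.05 = 4.0 / 1.05 = 3.81 cmH2O·s/L.

3.8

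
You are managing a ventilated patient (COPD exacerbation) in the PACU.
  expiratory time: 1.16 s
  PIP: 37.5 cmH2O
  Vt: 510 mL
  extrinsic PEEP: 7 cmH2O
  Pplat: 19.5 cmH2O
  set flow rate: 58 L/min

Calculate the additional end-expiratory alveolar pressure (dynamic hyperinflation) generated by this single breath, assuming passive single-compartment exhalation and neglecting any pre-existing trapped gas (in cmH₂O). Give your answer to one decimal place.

Flow: 58 L/min ÷ 60 = 0.9667 L/s.
R = (PIP − Pplat)/V̇ = (37.5 − 19.5) / 0.9667 = 18.0/0.9667 = 18.62 cmH2O·s/L.
C = Vt/(Pplat − PEEP) = 510.0 / (19.5 − 7) = 510.0/12.5 = 40.8 mL/cmH2O.
τ = R × C = 18.62 × 0.0408 L/cmH2O = 0.7597 s.
Fraction remaining = e^(−Te/τ) = e^(−1.16/0.7597) = 0.2172; trapped volume = 510.0 × 0.2172 = 110.77 mL.
Additional alveolar pressure from trapping ≈ V_trapped / C = 110.77 / 40.8 = 2.715 cmH2O.

2.7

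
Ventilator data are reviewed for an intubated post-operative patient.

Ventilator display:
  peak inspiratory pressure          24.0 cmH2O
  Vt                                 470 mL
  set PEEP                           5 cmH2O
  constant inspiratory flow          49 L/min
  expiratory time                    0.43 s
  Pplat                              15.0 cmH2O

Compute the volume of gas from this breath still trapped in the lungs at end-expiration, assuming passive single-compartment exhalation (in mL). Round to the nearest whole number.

Flow: 49 L/min ÷ 60 = 0.8167 L/s.
R = (PIP − Pplat)/V̇ = (24.0 − 15.0) / 0.8167 = 9.0/0.8167 = 11.02 cmH2O·s/L.
C = Vt/(Pplat − PEEP) = 470.0 / (15.0 − 5) = 470.0/10.0 = 47.0 mL/cmH2O.
τ = R × C = 11.02 × 0.047 L/cmH2O = 0.5179 s.
Fraction remaining = e^(−Te/τ) = e^(−0.43/0.5179) = 0.4359.
Trapped volume = 470.0 × 0.4359 = 204.87 mL.

205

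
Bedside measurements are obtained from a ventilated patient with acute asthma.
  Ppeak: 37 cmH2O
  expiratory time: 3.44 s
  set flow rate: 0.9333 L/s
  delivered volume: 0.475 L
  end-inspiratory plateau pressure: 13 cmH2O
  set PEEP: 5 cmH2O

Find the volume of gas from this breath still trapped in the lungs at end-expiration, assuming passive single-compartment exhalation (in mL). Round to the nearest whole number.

R = (PIP − Pplat)/V̇ = (37 − 13) / 0.9333 = 24.0/0.9333 = 25.715 cmH2O·s/L.
C = Vt/(Pplat − PEEP) = 475.0 / (13 − 5) = 475.0/8.0 = 59.375 mL/cmH2O.
τ = R × C = 25.715 × 0.05938 L/cmH2O = 1.527 s.
Fraction remaining = e^(−Te/τ) = e^(−3.44/1.527) = 0.1051.
Trapped volume = 475.0 × 0.1051 = 49.923 mL.

50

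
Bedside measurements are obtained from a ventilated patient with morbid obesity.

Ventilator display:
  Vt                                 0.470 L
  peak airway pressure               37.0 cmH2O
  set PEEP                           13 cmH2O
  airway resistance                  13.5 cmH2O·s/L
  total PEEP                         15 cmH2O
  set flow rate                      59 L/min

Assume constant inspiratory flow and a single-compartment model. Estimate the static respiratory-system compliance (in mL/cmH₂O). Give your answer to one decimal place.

53.9

Flow: 59 L/min ÷ 60 = 0.9833 L/s.
Total PEEP = 15 cmH2O (set 13 + intrinsic 2); this is the baseline alveolar pressure.
Equation of motion (constant flow): PIP = Vt/C + R·V̇ + PEEP.
Vt/C = PIP − R·V̇ − PEEP = 37.0 − 13.5×0.9833 − 15 = 37.0 − 13.275 − 15 = 8.725 cmH2O.
C = Vt / 8.725 = 470 / 8.725 = 53.868 mL/cmH2O.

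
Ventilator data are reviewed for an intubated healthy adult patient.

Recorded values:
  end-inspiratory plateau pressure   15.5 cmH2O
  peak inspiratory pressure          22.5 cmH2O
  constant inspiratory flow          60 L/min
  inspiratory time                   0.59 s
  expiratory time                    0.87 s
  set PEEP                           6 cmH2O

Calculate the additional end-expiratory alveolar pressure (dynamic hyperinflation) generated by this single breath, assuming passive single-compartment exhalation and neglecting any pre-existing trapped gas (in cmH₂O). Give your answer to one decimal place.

1.3

Flow: 60 L/min ÷ 60 = 1 L/s.
Vt = flow × Ti = 1 L/s × 0.59 s × 1000 mL/L = 590.0 mL.
R = (PIP − Pplat)/V̇ = (22.5 − 15.5) / 1 = 7.0/1 = 7.0 cmH2O·s/L.
C = Vt/(Pplat − PEEP) = 590.0 / (15.5 − 6) = 590.0/9.5 = 62.105 mL/cmH2O.
τ = R × C = 7.0 × 0.06211 L/cmH2O = 0.4348 s.
Fraction remaining = e^(−Te/τ) = e^(−0.87/0.4348) = 0.1352; trapped volume = 590.0 × 0.1352 = 79.768 mL.
Additional alveolar pressure from trapping ≈ V_trapped / C = 79.768 / 62.105 = 1.284 cmH2O.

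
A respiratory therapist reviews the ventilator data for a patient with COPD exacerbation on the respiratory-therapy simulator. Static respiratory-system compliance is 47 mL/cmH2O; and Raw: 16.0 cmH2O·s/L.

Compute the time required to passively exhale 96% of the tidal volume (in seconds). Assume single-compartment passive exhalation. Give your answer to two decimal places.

2.42

τ = R × C = 16.0 × 47 mL/cmH2O = 16.0 × 0.047 L/cmH2O = 0.752 s.
Exhaled fraction f = 1 − e^(−t/τ) → t = −τ·ln(1 − f) = −0.752·ln(0.04) = 2.421 s.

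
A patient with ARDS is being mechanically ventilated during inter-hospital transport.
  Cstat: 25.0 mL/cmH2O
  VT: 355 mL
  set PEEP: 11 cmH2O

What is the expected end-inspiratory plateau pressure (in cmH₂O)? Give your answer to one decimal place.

25.2

Pplat = PEEP + Vt / Cstat = 11 + 355 / 25.0 = 11 + 14.2 = 25.2 cmH2O.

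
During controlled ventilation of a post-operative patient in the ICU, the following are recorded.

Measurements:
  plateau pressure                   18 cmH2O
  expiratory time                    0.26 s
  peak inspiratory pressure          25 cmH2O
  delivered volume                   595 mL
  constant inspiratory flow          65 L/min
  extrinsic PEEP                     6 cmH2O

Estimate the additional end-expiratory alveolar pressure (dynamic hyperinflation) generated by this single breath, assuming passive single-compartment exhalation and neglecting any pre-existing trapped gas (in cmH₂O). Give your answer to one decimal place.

Flow: 65 L/min ÷ 60 = 1.0833 L/s.
R = (PIP − Pplat)/V̇ = (25 − 18) / 1.0833 = 7.0/1.0833 = 6.462 cmH2O·s/L.
C = Vt/(Pplat − PEEP) = 595.0 / (18 − 6) = 595.0/12.0 = 49.583 mL/cmH2O.
τ = R × C = 6.462 × 0.04958 L/cmH2O = 0.3204 s.
Fraction remaining = e^(−Te/τ) = e^(−0.26/0.3204) = 0.4442; trapped volume = 595.0 × 0.4442 = 264.3 mL.
Additional alveolar pressure from trapping ≈ V_trapped / C = 264.3 / 49.583 = 5.33 cmH2O.

5.3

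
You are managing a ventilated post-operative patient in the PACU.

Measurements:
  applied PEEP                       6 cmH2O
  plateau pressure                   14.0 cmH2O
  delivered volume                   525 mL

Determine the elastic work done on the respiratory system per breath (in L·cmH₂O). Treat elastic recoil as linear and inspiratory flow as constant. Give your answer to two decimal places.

2.10

Elastic work ≈ ½ × (Pplat − PEEP) × Vt = 0.5 × (14.0 − 6) × 0.525 L = 0.5 × 8.0 × 0.525 = 2.1 L·cmH2O.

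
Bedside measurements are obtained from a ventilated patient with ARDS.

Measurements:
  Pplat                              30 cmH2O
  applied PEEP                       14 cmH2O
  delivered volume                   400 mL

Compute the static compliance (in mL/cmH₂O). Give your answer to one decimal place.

Cstat = Vt / (Pplat − PEEP) = 400 / (30 − 14) = 400 / 16.0 = 25.0 mL/cmH2O.

25.0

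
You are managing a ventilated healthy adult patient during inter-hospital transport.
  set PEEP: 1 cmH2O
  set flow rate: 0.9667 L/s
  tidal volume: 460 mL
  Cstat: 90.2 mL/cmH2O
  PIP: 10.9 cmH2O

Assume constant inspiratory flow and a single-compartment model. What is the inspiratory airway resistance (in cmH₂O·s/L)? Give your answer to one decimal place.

Equation of motion (constant flow): PIP = Vt/C + R·V̇ + PEEP.
R·V̇ = PIP − Vt/C − PEEP = 10.9 − 460/90.2 − 1 = 10.9 − 5.1 − 1 = 4.8 cmH2O.
R = 4.8 / 0.9667 = 4.965 cmH2O·s/L.

5.0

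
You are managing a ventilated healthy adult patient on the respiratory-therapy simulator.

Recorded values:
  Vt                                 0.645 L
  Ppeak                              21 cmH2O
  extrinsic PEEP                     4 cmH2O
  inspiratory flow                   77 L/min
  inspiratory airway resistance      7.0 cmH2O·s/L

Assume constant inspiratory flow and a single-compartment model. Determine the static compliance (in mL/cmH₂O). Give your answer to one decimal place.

Flow: 77 L/min ÷ 60 = 1.2833 L/s.
Equation of motion (constant flow): PIP = Vt/C + R·V̇ + PEEP.
Vt/C = PIP − R·V̇ − PEEP = 21 − 7.0×1.2833 − 4 = 21 − 8.983 − 4 = 8.017 cmH2O.
C = Vt / 8.017 = 645 / 8.017 = 80.454 mL/cmH2O.

80.5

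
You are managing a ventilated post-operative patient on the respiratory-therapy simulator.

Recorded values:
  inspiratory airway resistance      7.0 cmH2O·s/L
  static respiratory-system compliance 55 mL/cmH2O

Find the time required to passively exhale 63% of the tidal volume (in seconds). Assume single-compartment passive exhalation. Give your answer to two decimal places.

0.38

τ = R × C = 7.0 × 55 mL/cmH2O = 7.0 × 0.055 L/cmH2O = 0.385 s.
Exhaled fraction f = 1 − e^(−t/τ) → t = −τ·ln(1 − f) = −0.385·ln(0.37) = 0.3828 s.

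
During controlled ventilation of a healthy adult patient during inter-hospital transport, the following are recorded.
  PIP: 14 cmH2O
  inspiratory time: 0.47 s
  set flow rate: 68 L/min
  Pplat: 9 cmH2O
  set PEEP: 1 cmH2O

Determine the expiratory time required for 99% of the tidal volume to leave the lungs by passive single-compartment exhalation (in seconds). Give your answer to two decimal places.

Flow: 68 L/min ÷ 60 = 1.1333 L/s.
Vt = flow × Ti = 1.1333 L/s × 0.47 s × 1000 mL/L = 532.65 mL.
R = (PIP − Pplat)/V̇ = (14 − 9) / 1.1333 = 5.0/1.1333 = 4.412 cmH2O·s/L.
C = Vt/(Pplat − PEEP) = 532.65 / (9 − 1) = 532.65/8.0 = 66.581 mL/cmH2O.
τ = R × C = 4.412 × 0.06658 L/cmH2O = 0.2938 s.
t = −τ·ln(1 − 0.99) = −0.2938·ln(0.01) = 1.353 s.

1.35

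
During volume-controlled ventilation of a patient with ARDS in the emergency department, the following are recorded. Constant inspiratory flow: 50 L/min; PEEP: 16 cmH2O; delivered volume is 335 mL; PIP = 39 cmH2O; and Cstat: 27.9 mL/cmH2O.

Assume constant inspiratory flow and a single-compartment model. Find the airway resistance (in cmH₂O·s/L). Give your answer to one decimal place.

13.2

Flow: 50 L/min ÷ 60 = 0.8333 L/s.
Equation of motion (constant flow): PIP = Vt/C + R·V̇ + PEEP.
R·V̇ = PIP − Vt/C − PEEP = 39 − 335/27.9 − 16 = 39 − 12.007 − 16 = 10.993 cmH2O.
R = 10.993 / 0.8333 = 13.192 cmH2O·s/L.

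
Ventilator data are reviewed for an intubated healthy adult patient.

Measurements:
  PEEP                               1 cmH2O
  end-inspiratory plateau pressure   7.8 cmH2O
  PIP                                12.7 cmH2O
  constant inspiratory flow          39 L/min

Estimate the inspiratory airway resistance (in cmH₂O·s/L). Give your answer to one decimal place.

Flow: 39 L/min ÷ 60 = 0.65 L/s.
Raw = (PIP − Pplat) / flow = (12.7 − 7.8) / 0.65 = 4.9 / 0.65 = 7.538 cmH2O·s/L.

7.5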